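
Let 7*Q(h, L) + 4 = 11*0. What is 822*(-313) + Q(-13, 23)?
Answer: -1801006/7 ≈ -2.5729e+5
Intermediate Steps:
Q(h, L) = -4/7 (Q(h, L) = -4/7 + (11*0)/7 = -4/7 + (1/7)*0 = -4/7 + 0 = -4/7)
822*(-313) + Q(-13, 23) = 822*(-313) - 4/7 = -257286 - 4/7 = -1801006/7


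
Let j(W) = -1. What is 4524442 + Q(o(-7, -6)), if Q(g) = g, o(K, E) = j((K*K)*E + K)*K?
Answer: 4524449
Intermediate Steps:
o(K, E) = -K
4524442 + Q(o(-7, -6)) = 4524442 - 1*(-7) = 4524442 + 7 = 4524449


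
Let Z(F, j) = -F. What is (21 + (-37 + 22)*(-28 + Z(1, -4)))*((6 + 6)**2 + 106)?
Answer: 114000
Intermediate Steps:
(21 + (-37 + 22)*(-28 + Z(1, -4)))*((6 + 6)**2 + 106) = (21 + (-37 + 22)*(-28 - 1*1))*((6 + 6)**2 + 106) = (21 - 15*(-28 - 1))*(12**2 + 106) = (21 - 15*(-29))*(144 + 106) = (21 + 435)*250 = 456*250 = 114000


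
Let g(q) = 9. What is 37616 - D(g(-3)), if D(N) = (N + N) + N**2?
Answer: 37517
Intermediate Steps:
D(N) = N**2 + 2*N (D(N) = 2*N + N**2 = N**2 + 2*N)
37616 - D(g(-3)) = 37616 - 9*(2 + 9) = 37616 - 9*11 = 37616 - 1*99 = 37616 - 99 = 37517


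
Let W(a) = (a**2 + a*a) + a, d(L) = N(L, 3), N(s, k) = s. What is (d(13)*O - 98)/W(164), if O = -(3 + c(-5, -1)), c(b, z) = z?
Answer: -31/13489 ≈ -0.0022982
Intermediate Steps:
d(L) = L
W(a) = a + 2*a**2 (W(a) = (a**2 + a**2) + a = 2*a**2 + a = a + 2*a**2)
O = -2 (O = -(3 - 1) = -1*2 = -2)
(d(13)*O - 98)/W(164) = (13*(-2) - 98)/((164*(1 + 2*164))) = (-26 - 98)/((164*(1 + 328))) = -124/(164*329) = -124/53956 = -124*1/53956 = -31/13489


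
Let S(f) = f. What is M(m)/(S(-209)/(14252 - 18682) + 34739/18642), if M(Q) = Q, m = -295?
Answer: -6090574425/39447487 ≈ -154.40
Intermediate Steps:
M(m)/(S(-209)/(14252 - 18682) + 34739/18642) = -295/(-209/(14252 - 18682) + 34739/18642) = -295/(-209/(-4430) + 34739*(1/18642)) = -295/(-209*(-1/4430) + 34739/18642) = -295/(209/4430 + 34739/18642) = -295/39447487/20646015 = -295*20646015/39447487 = -6090574425/39447487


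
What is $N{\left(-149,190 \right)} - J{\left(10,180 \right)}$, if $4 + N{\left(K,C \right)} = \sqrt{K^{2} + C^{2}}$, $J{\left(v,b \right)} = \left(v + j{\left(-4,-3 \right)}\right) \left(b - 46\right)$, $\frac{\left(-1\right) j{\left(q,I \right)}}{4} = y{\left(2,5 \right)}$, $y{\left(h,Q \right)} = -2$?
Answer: $-2416 + \sqrt{58301} \approx -2174.5$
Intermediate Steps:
$j{\left(q,I \right)} = 8$ ($j{\left(q,I \right)} = \left(-4\right) \left(-2\right) = 8$)
$J{\left(v,b \right)} = \left(-46 + b\right) \left(8 + v\right)$ ($J{\left(v,b \right)} = \left(v + 8\right) \left(b - 46\right) = \left(8 + v\right) \left(-46 + b\right) = \left(-46 + b\right) \left(8 + v\right)$)
$N{\left(K,C \right)} = -4 + \sqrt{C^{2} + K^{2}}$ ($N{\left(K,C \right)} = -4 + \sqrt{K^{2} + C^{2}} = -4 + \sqrt{C^{2} + K^{2}}$)
$N{\left(-149,190 \right)} - J{\left(10,180 \right)} = \left(-4 + \sqrt{190^{2} + \left(-149\right)^{2}}\right) - \left(-368 - 460 + 8 \cdot 180 + 180 \cdot 10\right) = \left(-4 + \sqrt{36100 + 22201}\right) - \left(-368 - 460 + 1440 + 1800\right) = \left(-4 + \sqrt{58301}\right) - 2412 = -2416 + \sqrt{58301}$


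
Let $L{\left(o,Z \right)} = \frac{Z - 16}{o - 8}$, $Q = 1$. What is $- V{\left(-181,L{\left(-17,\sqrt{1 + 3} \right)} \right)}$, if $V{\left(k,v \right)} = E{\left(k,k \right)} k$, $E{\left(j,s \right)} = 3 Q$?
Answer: $543$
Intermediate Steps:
$E{\left(j,s \right)} = 3$ ($E{\left(j,s \right)} = 3 \cdot 1 = 3$)
$L{\left(o,Z \right)} = \frac{-16 + Z}{-8 + o}$
$V{\left(k,v \right)} = 3 k$
$- V{\left(-181,L{\left(-17,\sqrt{1 + 3} \right)} \right)} = - 3 \left(-181\right) = \left(-1\right) \left(-543\right) = 543$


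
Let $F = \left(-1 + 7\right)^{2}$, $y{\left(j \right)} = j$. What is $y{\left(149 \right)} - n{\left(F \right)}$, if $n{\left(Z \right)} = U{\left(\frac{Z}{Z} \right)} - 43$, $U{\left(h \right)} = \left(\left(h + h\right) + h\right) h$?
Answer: $189$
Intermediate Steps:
$F = 36$ ($F = 6^{2} = 36$)
$U{\left(h \right)} = 3 h^{2}$ ($U{\left(h \right)} = \left(2 h + h\right) h = 3 h h = 3 h^{2}$)
$n{\left(Z \right)} = -40$ ($n{\left(Z \right)} = 3 \left(\frac{Z}{Z}\right)^{2} - 43 = 3 \cdot 1^{2} - 43 = 3 \cdot 1 - 43 = 3 - 43 = -40$)
$y{\left(149 \right)} - n{\left(F \right)} = 149 - -40 = 149 + 40 = 189$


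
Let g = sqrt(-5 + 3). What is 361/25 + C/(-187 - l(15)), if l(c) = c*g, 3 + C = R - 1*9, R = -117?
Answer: 13389334/885475 - 1935*I*sqrt(2)/35419 ≈ 15.121 - 0.077261*I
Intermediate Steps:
C = -129 (C = -3 + (-117 - 1*9) = -3 + (-117 - 9) = -3 - 126 = -129)
g = I*sqrt(2) (g = sqrt(-2) = I*sqrt(2) ≈ 1.4142*I)
l(c) = I*c*sqrt(2) (l(c) = c*(I*sqrt(2)) = I*c*sqrt(2))
361/25 + C/(-187 - l(15)) = 361/25 - 129/(-187 - I*15*sqrt(2)) = 361*(1/25) - 129/(-187 - 15*I*sqrt(2)) = 361/25 - 129/(-187 - 15*I*sqrt(2))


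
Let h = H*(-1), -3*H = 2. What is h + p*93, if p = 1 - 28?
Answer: -7531/3 ≈ -2510.3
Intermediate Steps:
H = -2/3 (H = -1/3*2 = -2/3 ≈ -0.66667)
p = -27
h = 2/3 (h = -2/3*(-1) = 2/3 ≈ 0.66667)
h + p*93 = 2/3 - 27*93 = 2/3 - 2511 = -7531/3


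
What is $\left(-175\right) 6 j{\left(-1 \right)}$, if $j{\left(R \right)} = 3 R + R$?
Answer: $4200$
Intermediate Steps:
$j{\left(R \right)} = 4 R$
$\left(-175\right) 6 j{\left(-1 \right)} = \left(-175\right) 6 \cdot 4 \left(-1\right) = \left(-1050\right) \left(-4\right) = 4200$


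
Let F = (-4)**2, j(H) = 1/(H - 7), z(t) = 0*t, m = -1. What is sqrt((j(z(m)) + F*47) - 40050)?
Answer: I*sqrt(1925609)/7 ≈ 198.24*I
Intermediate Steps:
z(t) = 0
j(H) = 1/(-7 + H)
F = 16
sqrt((j(z(m)) + F*47) - 40050) = sqrt((1/(-7 + 0) + 16*47) - 40050) = sqrt((1/(-7) + 752) - 40050) = sqrt((-1/7 + 752) - 40050) = sqrt(5263/7 - 40050) = sqrt(-275087/7) = I*sqrt(1925609)/7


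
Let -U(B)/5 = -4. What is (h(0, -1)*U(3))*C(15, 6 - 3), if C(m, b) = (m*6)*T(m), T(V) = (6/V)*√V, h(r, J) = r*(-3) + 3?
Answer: 2160*√15 ≈ 8365.6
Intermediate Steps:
h(r, J) = 3 - 3*r (h(r, J) = -3*r + 3 = 3 - 3*r)
U(B) = 20 (U(B) = -5*(-4) = 20)
T(V) = 6/√V
C(m, b) = 36*√m (C(m, b) = (m*6)*(6/√m) = (6*m)*(6/√m) = 36*√m)
(h(0, -1)*U(3))*C(15, 6 - 3) = ((3 - 3*0)*20)*(36*√15) = ((3 + 0)*20)*(36*√15) = (3*20)*(36*√15) = 60*(36*√15) = 2160*√15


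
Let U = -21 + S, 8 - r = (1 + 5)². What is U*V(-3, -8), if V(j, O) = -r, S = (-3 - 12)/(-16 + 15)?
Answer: -168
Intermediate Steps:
S = 15 (S = -15/(-1) = -15*(-1) = 15)
r = -28 (r = 8 - (1 + 5)² = 8 - 1*6² = 8 - 1*36 = 8 - 36 = -28)
V(j, O) = 28 (V(j, O) = -1*(-28) = 28)
U = -6 (U = -21 + 15 = -6)
U*V(-3, -8) = -6*28 = -168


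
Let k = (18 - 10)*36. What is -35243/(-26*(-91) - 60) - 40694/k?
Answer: -25997587/166032 ≈ -156.58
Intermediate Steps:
k = 288 (k = 8*36 = 288)
-35243/(-26*(-91) - 60) - 40694/k = -35243/(-26*(-91) - 60) - 40694/288 = -35243/(2366 - 60) - 40694*1/288 = -35243/2306 - 20347/144 = -25997587/166032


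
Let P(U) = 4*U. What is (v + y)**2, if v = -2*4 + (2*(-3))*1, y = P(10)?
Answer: 676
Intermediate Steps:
y = 40 (y = 4*10 = 40)
v = -14 (v = -8 - 6*1 = -8 - 6 = -14)
(v + y)**2 = (-14 + 40)**2 = 26**2 = 676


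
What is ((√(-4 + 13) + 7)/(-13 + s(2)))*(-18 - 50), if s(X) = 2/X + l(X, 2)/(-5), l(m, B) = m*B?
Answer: 425/8 ≈ 53.125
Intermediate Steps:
l(m, B) = B*m
s(X) = 2/X - 2*X/5 (s(X) = 2/X + (2*X)/(-5) = 2/X + (2*X)*(-⅕) = 2/X - 2*X/5)
((√(-4 + 13) + 7)/(-13 + s(2)))*(-18 - 50) = ((√(-4 + 13) + 7)/(-13 + (2/2 - ⅖*2)))*(-18 - 50) = ((√9 + 7)/(-13 + (2*(½) - ⅘)))*(-68) = ((3 + 7)/(-13 + (1 - ⅘)))*(-68) = (10/(-13 + ⅕))*(-68) = (10/(-64/5))*(-68) = (10*(-5/64))*(-68) = -25/32*(-68) = 425/8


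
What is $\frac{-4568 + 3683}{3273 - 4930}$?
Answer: $\frac{885}{1657} \approx 0.5341$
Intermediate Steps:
$\frac{-4568 + 3683}{3273 - 4930} = - \frac{885}{-1657} = \left(-885\right) \left(- \frac{1}{1657}\right) = \frac{885}{1657}$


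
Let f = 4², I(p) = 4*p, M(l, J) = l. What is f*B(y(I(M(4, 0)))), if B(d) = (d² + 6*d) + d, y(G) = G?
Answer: 5888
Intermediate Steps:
B(d) = d² + 7*d
f = 16
f*B(y(I(M(4, 0)))) = 16*((4*4)*(7 + 4*4)) = 16*(16*(7 + 16)) = 16*(16*23) = 16*368 = 5888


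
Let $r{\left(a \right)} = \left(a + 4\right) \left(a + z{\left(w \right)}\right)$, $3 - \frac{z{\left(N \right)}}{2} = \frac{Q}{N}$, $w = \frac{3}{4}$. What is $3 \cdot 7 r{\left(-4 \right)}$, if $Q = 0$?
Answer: $0$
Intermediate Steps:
$w = \frac{3}{4}$ ($w = 3 \cdot \frac{1}{4} = \frac{3}{4} \approx 0.75$)
$z{\left(N \right)} = 6$ ($z{\left(N \right)} = 6 - 2 \frac{0}{N} = 6 - 0 = 6 + 0 = 6$)
$r{\left(a \right)} = \left(4 + a\right) \left(6 + a\right)$ ($r{\left(a \right)} = \left(a + 4\right) \left(a + 6\right) = \left(4 + a\right) \left(6 + a\right)$)
$3 \cdot 7 r{\left(-4 \right)} = 3 \cdot 7 \left(24 + \left(-4\right)^{2} + 10 \left(-4\right)\right) = 21 \left(24 + 16 - 40\right) = 21 \cdot 0 = 0$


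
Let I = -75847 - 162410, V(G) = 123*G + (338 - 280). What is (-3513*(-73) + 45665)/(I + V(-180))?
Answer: -302114/260339 ≈ -1.1605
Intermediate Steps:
V(G) = 58 + 123*G (V(G) = 123*G + 58 = 58 + 123*G)
I = -238257
(-3513*(-73) + 45665)/(I + V(-180)) = (-3513*(-73) + 45665)/(-238257 + (58 + 123*(-180))) = (256449 + 45665)/(-238257 + (58 - 22140)) = 302114/(-238257 - 22082) = 302114/(-260339) = 302114*(-1/260339) = -302114/260339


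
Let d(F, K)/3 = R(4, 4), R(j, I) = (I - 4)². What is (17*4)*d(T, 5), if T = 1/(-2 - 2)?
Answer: 0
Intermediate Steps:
T = -¼ (T = 1/(-4) = -¼ ≈ -0.25000)
R(j, I) = (-4 + I)²
d(F, K) = 0 (d(F, K) = 3*(-4 + 4)² = 3*0² = 3*0 = 0)
(17*4)*d(T, 5) = (17*4)*0 = 68*0 = 0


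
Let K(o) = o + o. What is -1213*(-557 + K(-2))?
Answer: 680493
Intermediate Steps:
K(o) = 2*o
-1213*(-557 + K(-2)) = -1213*(-557 + 2*(-2)) = -1213*(-557 - 4) = -1213*(-561) = 680493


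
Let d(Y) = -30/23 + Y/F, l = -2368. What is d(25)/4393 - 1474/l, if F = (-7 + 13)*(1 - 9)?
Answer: 223248119/358890528 ≈ 0.62205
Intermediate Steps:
F = -48 (F = 6*(-8) = -48)
d(Y) = -30/23 - Y/48 (d(Y) = -30/23 + Y/(-48) = -30*1/23 + Y*(-1/48) = -30/23 - Y/48)
d(25)/4393 - 1474/l = (-30/23 - 1/48*25)/4393 - 1474/(-2368) = (-30/23 - 25/48)*(1/4393) - 1474*(-1/2368) = -2015/1104*1/4393 + 737/1184 = -2015/4849872 + 737/1184 = 223248119/358890528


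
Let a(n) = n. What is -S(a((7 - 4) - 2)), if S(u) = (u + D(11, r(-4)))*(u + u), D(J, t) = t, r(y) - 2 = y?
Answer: 2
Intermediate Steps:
r(y) = 2 + y
S(u) = 2*u*(-2 + u) (S(u) = (u + (2 - 4))*(u + u) = (u - 2)*(2*u) = (-2 + u)*(2*u) = 2*u*(-2 + u))
-S(a((7 - 4) - 2)) = -2*((7 - 4) - 2)*(-2 + ((7 - 4) - 2)) = -2*(3 - 2)*(-2 + (3 - 2)) = -2*(-2 + 1) = -2*(-1) = -1*(-2) = 2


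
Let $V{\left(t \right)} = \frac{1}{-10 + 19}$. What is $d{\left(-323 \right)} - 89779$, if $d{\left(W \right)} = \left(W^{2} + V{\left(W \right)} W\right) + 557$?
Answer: $\frac{135640}{9} \approx 15071.0$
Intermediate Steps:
$V{\left(t \right)} = \frac{1}{9}$
$d{\left(W \right)} = 557 + W^{2} + \frac{W}{9}$ ($d{\left(W \right)} = \left(W^{2} + \frac{W}{9}\right) + 557 = 557 + W^{2} + \frac{W}{9}$)
$d{\left(-323 \right)} - 89779 = \left(557 + \left(-323\right)^{2} + \frac{1}{9} \left(-323\right)\right) - 89779 = \left(557 + 104329 - \frac{323}{9}\right) - 89779 = \frac{943651}{9} - 89779 = \frac{135640}{9}$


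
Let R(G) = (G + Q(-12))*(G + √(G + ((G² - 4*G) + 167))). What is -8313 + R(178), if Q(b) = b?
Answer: 21235 + 166*√31317 ≈ 50611.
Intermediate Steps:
R(G) = (-12 + G)*(G + √(167 + G² - 3*G)) (R(G) = (G - 12)*(G + √(G + ((G² - 4*G) + 167))) = (-12 + G)*(G + √(G + (167 + G² - 4*G))) = (-12 + G)*(G + √(167 + G² - 3*G)))
-8313 + R(178) = -8313 + (178² - 12*178 - 12*√(167 + 178² - 3*178) + 178*√(167 + 178² - 3*178)) = -8313 + (31684 - 2136 - 12*√(167 + 31684 - 534) + 178*√(167 + 31684 - 534)) = -8313 + (31684 - 2136 - 12*√31317 + 178*√31317) = -8313 + (29548 + 166*√31317) = 21235 + 166*√31317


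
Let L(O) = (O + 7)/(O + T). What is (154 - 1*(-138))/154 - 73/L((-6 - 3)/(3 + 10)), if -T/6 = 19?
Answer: 8392883/6314 ≈ 1329.3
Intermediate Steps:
T = -114 (T = -6*19 = -114)
L(O) = (7 + O)/(-114 + O) (L(O) = (O + 7)/(O - 114) = (7 + O)/(-114 + O))
(154 - 1*(-138))/154 - 73/L((-6 - 3)/(3 + 10)) = (154 - 1*(-138))/154 - 73*(-114 + (-6 - 3)/(3 + 10))/(7 + (-6 - 3)/(3 + 10)) = (154 + 138)*(1/154) - 73*(-114 - 9/13)/(7 - 9/13) = 292*(1/154) - 73*(-114 - 9*1/13)/(7 - 9*1/13) = 146/77 - 73*(-114 - 9/13)/(7 - 9/13) = 146/77 - 73/((82/13)/(-1491/13)) = 146/77 - 73/((-13/1491*82/13)) = 146/77 - 73/(-82/1491) = 146/77 - 73*(-1491/82) = 146/77 + 108843/82 = 8392883/6314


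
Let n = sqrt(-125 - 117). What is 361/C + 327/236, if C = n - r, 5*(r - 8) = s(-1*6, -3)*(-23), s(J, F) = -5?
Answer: (-75059*I + 3597*sqrt(2))/(236*(11*sqrt(2) + 31*I)) ≈ -7.917 - 4.6682*I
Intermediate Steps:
r = 31 (r = 8 + (-5*(-23))/5 = 8 + (1/5)*115 = 8 + 23 = 31)
n = 11*I*sqrt(2) (n = sqrt(-242) = 11*I*sqrt(2) ≈ 15.556*I)
C = -31 + 11*I*sqrt(2) (C = 11*I*sqrt(2) - 1*31 = 11*I*sqrt(2) - 31 = -31 + 11*I*sqrt(2) ≈ -31.0 + 15.556*I)
361/C + 327/236 = 361/(-31 + 11*I*sqrt(2)) + 327/236 = 327/236 + 361/(-31 + 11*I*sqrt(2))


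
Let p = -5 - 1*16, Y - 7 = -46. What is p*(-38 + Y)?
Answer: 1617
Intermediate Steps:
Y = -39 (Y = 7 - 46 = -39)
p = -21 (p = -5 - 16 = -21)
p*(-38 + Y) = -21*(-38 - 39) = -21*(-77) = 1617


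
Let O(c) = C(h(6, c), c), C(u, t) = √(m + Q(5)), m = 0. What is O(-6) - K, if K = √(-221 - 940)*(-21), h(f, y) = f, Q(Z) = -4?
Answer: I*(2 + 63*√129) ≈ 717.54*I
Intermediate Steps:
C(u, t) = 2*I (C(u, t) = √(0 - 4) = √(-4) = 2*I)
O(c) = 2*I
K = -63*I*√129 (K = √(-1161)*(-21) = (3*I*√129)*(-21) = -63*I*√129 ≈ -715.54*I)
O(-6) - K = 2*I - (-63)*I*√129 = 2*I + 63*I*√129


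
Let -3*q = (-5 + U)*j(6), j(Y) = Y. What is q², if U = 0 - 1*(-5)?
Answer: 0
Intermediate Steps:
U = 5 (U = 0 + 5 = 5)
q = 0 (q = -(-5 + 5)*6/3 = -0*6 = -⅓*0 = 0)
q² = 0² = 0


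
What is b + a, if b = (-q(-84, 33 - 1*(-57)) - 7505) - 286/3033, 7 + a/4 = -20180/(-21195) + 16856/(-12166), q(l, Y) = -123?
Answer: -9201071758240/1241403867 ≈ -7411.8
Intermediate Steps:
a = -109529236/3683691 (a = -28 + 4*(-20180/(-21195) + 16856/(-12166)) = -28 + 4*(-20180*(-1/21195) + 16856*(-1/12166)) = -28 + 4*(4036/4239 - 1204/869) = -28 + 4*(-1596472/3683691) = -28 - 6385888/3683691 = -109529236/3683691 ≈ -29.734)
b = -22389892/3033 (b = (-1*(-123) - 7505) - 286/3033 = (123 - 7505) - 286*1/3033 = -7382 - 286/3033 = -22389892/3033 ≈ -7382.1)
b + a = -22389892/3033 - 109529236/3683691 = -9201071758240/1241403867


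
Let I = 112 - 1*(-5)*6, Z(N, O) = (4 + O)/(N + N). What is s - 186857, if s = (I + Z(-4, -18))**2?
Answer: -2659087/16 ≈ -1.6619e+5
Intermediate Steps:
Z(N, O) = (4 + O)/(2*N) (Z(N, O) = (4 + O)/((2*N)) = (4 + O)*(1/(2*N)) = (4 + O)/(2*N))
I = 142 (I = 112 + 5*6 = 112 + 30 = 142)
s = 330625/16 (s = (142 + (1/2)*(4 - 18)/(-4))**2 = (142 + (1/2)*(-1/4)*(-14))**2 = (142 + 7/4)**2 = (575/4)**2 = 330625/16 ≈ 20664.)
s - 186857 = 330625/16 - 186857 = -2659087/16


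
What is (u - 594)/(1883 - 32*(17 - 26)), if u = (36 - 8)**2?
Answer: 190/2171 ≈ 0.087517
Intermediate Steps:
u = 784 (u = 28**2 = 784)
(u - 594)/(1883 - 32*(17 - 26)) = (784 - 594)/(1883 - 32*(17 - 26)) = 190/(1883 - 32*(-9)) = 190/(1883 + 288) = 190/2171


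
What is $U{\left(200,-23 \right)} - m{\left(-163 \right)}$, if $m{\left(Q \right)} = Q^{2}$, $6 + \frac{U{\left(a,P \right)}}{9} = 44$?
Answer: $-26227$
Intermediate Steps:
$U{\left(a,P \right)} = 342$ ($U{\left(a,P \right)} = -54 + 9 \cdot 44 = -54 + 396 = 342$)
$U{\left(200,-23 \right)} - m{\left(-163 \right)} = 342 - \left(-163\right)^{2} = 342 - 26569 = -26227$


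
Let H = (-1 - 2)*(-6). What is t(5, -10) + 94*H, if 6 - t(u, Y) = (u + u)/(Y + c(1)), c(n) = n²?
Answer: 15292/9 ≈ 1699.1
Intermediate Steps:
t(u, Y) = 6 - 2*u/(1 + Y) (t(u, Y) = 6 - (u + u)/(Y + 1²) = 6 - 2*u/(Y + 1) = 6 - 2*u/(1 + Y))
H = 18 (H = -3*(-6) = 18)
t(5, -10) + 94*H = 2*(3 - 1*5 + 3*(-10))/(1 - 10) + 94*18 = 2*(3 - 5 - 30)/(-9) + 1692 = 2*(-⅑)*(-32) + 1692 = 64/9 + 1692 = 15292/9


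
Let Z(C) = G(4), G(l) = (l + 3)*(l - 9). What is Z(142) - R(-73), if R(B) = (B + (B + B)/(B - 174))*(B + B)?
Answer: -2619855/247 ≈ -10607.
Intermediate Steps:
G(l) = (-9 + l)*(3 + l) (G(l) = (3 + l)*(-9 + l) = (-9 + l)*(3 + l))
Z(C) = -35 (Z(C) = -27 + 4² - 6*4 = -27 + 16 - 24 = -35)
R(B) = 2*B*(B + 2*B/(-174 + B)) (R(B) = (B + (2*B)/(-174 + B))*(2*B) = (B + 2*B/(-174 + B))*(2*B) = 2*B*(B + 2*B/(-174 + B)))
Z(142) - R(-73) = -35 - 2*(-73)²*(-172 - 73)/(-174 - 73) = -35 - 2*5329*(-245)/(-247) = -35 - 2*5329*(-1)*(-245)/247 = -35 - 1*2611210/247 = -35 - 2611210/247 = -2619855/247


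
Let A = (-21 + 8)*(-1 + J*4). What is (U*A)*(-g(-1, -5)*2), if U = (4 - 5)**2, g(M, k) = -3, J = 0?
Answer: 78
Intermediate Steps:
U = 1 (U = (-1)**2 = 1)
A = 13 (A = (-21 + 8)*(-1 + 0*4) = -13*(-1 + 0) = -13*(-1) = 13)
(U*A)*(-g(-1, -5)*2) = (1*13)*(-1*(-3)*2) = 13*(3*2) = 13*6 = 78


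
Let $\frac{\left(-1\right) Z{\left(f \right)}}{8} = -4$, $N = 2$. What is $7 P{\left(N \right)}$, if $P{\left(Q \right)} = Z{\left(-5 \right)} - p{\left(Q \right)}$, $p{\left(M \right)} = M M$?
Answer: $196$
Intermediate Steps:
$Z{\left(f \right)} = 32$ ($Z{\left(f \right)} = \left(-8\right) \left(-4\right) = 32$)
$p{\left(M \right)} = M^{2}$
$P{\left(Q \right)} = 32 - Q^{2}$
$7 P{\left(N \right)} = 7 \left(32 - 2^{2}\right) = 7 \left(32 - 4\right) = 7 \cdot 28 = 196$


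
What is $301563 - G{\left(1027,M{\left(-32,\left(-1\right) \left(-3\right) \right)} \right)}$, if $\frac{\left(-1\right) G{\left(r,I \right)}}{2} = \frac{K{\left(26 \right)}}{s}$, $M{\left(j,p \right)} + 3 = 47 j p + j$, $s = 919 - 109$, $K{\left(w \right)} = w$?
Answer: $\frac{122133041}{405} \approx 3.0156 \cdot 10^{5}$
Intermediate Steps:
$s = 810$
$M{\left(j,p \right)} = -3 + j + 47 j p$ ($M{\left(j,p \right)} = -3 + \left(47 j p + j\right) = -3 + \left(j + 47 j p\right) = -3 + j + 47 j p$)
$G{\left(r,I \right)} = - \frac{26}{405}$ ($G{\left(r,I \right)} = - 2 \cdot \frac{26}{810} = - 2 \cdot 26 \cdot \frac{1}{810} = \left(-2\right) \frac{13}{405} = - \frac{26}{405}$)
$301563 - G{\left(1027,M{\left(-32,\left(-1\right) \left(-3\right) \right)} \right)} = 301563 - - \frac{26}{405} = 301563 + \frac{26}{405} = \frac{122133041}{405}$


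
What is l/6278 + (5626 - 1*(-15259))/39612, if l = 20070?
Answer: 463064435/124342068 ≈ 3.7241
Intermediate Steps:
l/6278 + (5626 - 1*(-15259))/39612 = 20070/6278 + (5626 - 1*(-15259))/39612 = 20070*(1/6278) + (5626 + 15259)*(1/39612) = 10035/3139 + 20885*(1/39612) = 10035/3139 + 20885/39612 = 463064435/124342068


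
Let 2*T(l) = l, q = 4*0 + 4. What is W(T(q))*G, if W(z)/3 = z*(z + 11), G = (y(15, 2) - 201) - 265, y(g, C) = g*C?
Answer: -34008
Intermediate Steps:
y(g, C) = C*g
q = 4 (q = 0 + 4 = 4)
T(l) = l/2
G = -436 (G = (2*15 - 201) - 265 = (30 - 201) - 265 = -171 - 265 = -436)
W(z) = 3*z*(11 + z) (W(z) = 3*(z*(z + 11)) = 3*(z*(11 + z)) = 3*z*(11 + z))
W(T(q))*G = (3*((½)*4)*(11 + (½)*4))*(-436) = (3*2*(11 + 2))*(-436) = (3*2*13)*(-436) = 78*(-436) = -34008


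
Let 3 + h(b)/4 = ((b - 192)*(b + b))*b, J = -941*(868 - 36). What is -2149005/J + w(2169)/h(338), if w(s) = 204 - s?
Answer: 14337759939141/5223470644288 ≈ 2.7449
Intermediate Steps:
J = -782912 (J = -941*832 = -782912)
h(b) = -12 + 8*b**2*(-192 + b) (h(b) = -12 + 4*(((b - 192)*(b + b))*b) = -12 + 4*(((-192 + b)*(2*b))*b) = -12 + 4*((2*b*(-192 + b))*b) = -12 + 4*(2*b**2*(-192 + b)) = -12 + 8*b**2*(-192 + b))
-2149005/J + w(2169)/h(338) = -2149005/(-782912) + (204 - 1*2169)/(-12 - 1536*338**2 + 8*338**3) = -2149005*(-1/782912) + (204 - 2169)/(-12 - 1536*114244 + 8*38614472) = 2149005/782912 - 1965/(-12 - 175478784 + 308915776) = 2149005/782912 - 1965/133436980 = 2149005/782912 - 1965*1/133436980 = 2149005/782912 - 393/26687396 = 14337759939141/5223470644288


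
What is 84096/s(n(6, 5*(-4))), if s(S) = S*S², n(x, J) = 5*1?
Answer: 84096/125 ≈ 672.77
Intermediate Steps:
n(x, J) = 5
s(S) = S³
84096/s(n(6, 5*(-4))) = 84096/(5³) = 84096/125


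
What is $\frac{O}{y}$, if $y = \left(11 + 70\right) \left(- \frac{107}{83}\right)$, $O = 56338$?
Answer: $- \frac{4676054}{8667} \approx -539.52$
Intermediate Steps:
$y = - \frac{8667}{83}$ ($y = 81 \left(\left(-107\right) \frac{1}{83}\right) = 81 \left(- \frac{107}{83}\right) = - \frac{8667}{83} \approx -104.42$)
$\frac{O}{y} = \frac{56338}{- \frac{8667}{83}} = 56338 \left(- \frac{83}{8667}\right) = - \frac{4676054}{8667}$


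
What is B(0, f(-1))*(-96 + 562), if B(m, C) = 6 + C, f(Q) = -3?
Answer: 1398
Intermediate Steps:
B(0, f(-1))*(-96 + 562) = (6 - 3)*(-96 + 562) = 3*466 = 1398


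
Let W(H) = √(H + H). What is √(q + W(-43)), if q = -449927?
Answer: √(-449927 + I*√86) ≈ 0.007 + 670.77*I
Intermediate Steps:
W(H) = √2*√H (W(H) = √(2*H) = √2*√H)
√(q + W(-43)) = √(-449927 + √2*√(-43)) = √(-449927 + √2*(I*√43)) = √(-449927 + I*√86)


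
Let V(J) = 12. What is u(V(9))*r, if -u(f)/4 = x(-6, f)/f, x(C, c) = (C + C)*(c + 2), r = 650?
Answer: 36400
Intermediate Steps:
x(C, c) = 2*C*(2 + c) (x(C, c) = (2*C)*(2 + c) = 2*C*(2 + c))
u(f) = -4*(-24 - 12*f)/f (u(f) = -4*2*(-6)*(2 + f)/f = -4*(-24 - 12*f)/f)
u(V(9))*r = (48 + 96/12)*650 = (48 + 96*(1/12))*650 = (48 + 8)*650 = 56*650 = 36400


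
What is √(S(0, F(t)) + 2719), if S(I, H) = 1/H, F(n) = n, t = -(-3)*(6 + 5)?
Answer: 8*√46266/33 ≈ 52.144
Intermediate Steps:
t = 33 (t = -(-3)*11 = -1*(-33) = 33)
√(S(0, F(t)) + 2719) = √(1/33 + 2719) = √(89728/33) = 8*√46266/33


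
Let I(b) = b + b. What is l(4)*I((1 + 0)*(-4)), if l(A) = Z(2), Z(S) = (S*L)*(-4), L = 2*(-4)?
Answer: -512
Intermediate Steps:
L = -8
Z(S) = 32*S (Z(S) = (S*(-8))*(-4) = -8*S*(-4) = 32*S)
l(A) = 64 (l(A) = 32*2 = 64)
I(b) = 2*b
l(4)*I((1 + 0)*(-4)) = 64*(2*((1 + 0)*(-4))) = 64*(2*(1*(-4))) = 64*(2*(-4)) = 64*(-8) = -512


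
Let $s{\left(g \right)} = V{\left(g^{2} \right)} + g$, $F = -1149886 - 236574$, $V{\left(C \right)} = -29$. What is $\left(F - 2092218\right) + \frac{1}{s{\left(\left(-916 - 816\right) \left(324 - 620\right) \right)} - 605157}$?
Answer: $- \frac{321826416493}{92514} \approx -3.4787 \cdot 10^{6}$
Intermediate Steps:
$F = -1386460$ ($F = -1149886 - 236574 = -1386460$)
$s{\left(g \right)} = -29 + g$
$\left(F - 2092218\right) + \frac{1}{s{\left(\left(-916 - 816\right) \left(324 - 620\right) \right)} - 605157} = \left(-1386460 - 2092218\right) + \frac{1}{\left(-29 + \left(-916 - 816\right) \left(324 - 620\right)\right) - 605157} = -3478678 + \frac{1}{\left(-29 - -512672\right) - 605157} = -3478678 + \frac{1}{\left(-29 + 512672\right) - 605157} = -3478678 + \frac{1}{512643 - 605157} = -3478678 + \frac{1}{-92514} = -3478678 - \frac{1}{92514} = - \frac{321826416493}{92514}$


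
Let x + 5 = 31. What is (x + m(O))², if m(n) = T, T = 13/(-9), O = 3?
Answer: 48841/81 ≈ 602.98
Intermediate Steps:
T = -13/9 (T = 13*(-⅑) = -13/9 ≈ -1.4444)
m(n) = -13/9
x = 26 (x = -5 + 31 = 26)
(x + m(O))² = (26 - 13/9)² = (221/9)² = 48841/81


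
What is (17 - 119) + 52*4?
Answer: 106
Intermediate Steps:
(17 - 119) + 52*4 = -102 + 208 = 106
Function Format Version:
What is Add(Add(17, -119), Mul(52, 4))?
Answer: 106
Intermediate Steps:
Add(Add(17, -119), Mul(52, 4)) = Add(-102, 208) = 106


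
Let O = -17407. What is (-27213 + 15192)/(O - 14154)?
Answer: 12021/31561 ≈ 0.38088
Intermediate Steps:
(-27213 + 15192)/(O - 14154) = (-27213 + 15192)/(-17407 - 14154) = -12021/(-31561) = -12021*(-1/31561) = 12021/31561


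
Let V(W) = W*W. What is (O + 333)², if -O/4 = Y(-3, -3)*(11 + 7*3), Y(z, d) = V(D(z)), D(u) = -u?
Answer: 670761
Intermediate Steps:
V(W) = W²
Y(z, d) = z² (Y(z, d) = (-z)² = z²)
O = -1152 (O = -4*(-3)²*(11 + 7*3) = -36*(11 + 21) = -36*32 = -4*288 = -1152)
(O + 333)² = (-1152 + 333)² = (-819)² = 670761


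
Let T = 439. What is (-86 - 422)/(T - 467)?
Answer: 127/7 ≈ 18.143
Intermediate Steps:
(-86 - 422)/(T - 467) = (-86 - 422)/(439 - 467) = -508/(-28) = -508*(-1/28) = 127/7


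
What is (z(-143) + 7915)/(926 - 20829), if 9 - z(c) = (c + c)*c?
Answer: 32974/19903 ≈ 1.6567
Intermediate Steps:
z(c) = 9 - 2*c² (z(c) = 9 - (c + c)*c = 9 - 2*c*c = 9 - 2*c²)
(z(-143) + 7915)/(926 - 20829) = ((9 - 2*(-143)²) + 7915)/(926 - 20829) = ((9 - 2*20449) + 7915)/(-19903) = ((9 - 40898) + 7915)*(-1/19903) = (-40889 + 7915)*(-1/19903) = -32974*(-1/19903) = 32974/19903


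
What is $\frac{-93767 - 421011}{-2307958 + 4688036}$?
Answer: $- \frac{257389}{1190039} \approx -0.21629$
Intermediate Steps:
$\frac{-93767 - 421011}{-2307958 + 4688036} = \frac{-93767 + \left(-679895 + 258884\right)}{2380078} = \left(-93767 - 421011\right) \frac{1}{2380078} = \left(-514778\right) \frac{1}{2380078} = - \frac{257389}{1190039}$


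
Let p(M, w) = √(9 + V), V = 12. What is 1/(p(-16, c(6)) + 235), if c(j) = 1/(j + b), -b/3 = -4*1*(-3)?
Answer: 235/55204 - √21/55204 ≈ 0.0041739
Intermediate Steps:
b = -36 (b = -3*(-4*1)*(-3) = -(-12)*(-3) = -3*12 = -36)
c(j) = 1/(-36 + j) (c(j) = 1/(j - 36) = 1/(-36 + j))
p(M, w) = √21 (p(M, w) = √(9 + 12) = √21)
1/(p(-16, c(6)) + 235) = 1/(√21 + 235) = 1/(235 + √21)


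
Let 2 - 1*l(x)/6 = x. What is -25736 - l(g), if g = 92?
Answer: -25196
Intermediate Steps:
l(x) = 12 - 6*x
-25736 - l(g) = -25736 - (12 - 6*92) = -25736 - (12 - 552) = -25736 - 1*(-540) = -25736 + 540 = -25196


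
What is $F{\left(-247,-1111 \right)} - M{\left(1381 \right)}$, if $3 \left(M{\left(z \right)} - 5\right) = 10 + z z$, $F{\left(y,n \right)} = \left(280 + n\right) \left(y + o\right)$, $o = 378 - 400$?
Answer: $- \frac{1236569}{3} \approx -4.1219 \cdot 10^{5}$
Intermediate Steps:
$o = -22$ ($o = 378 - 400 = -22$)
$F{\left(y,n \right)} = \left(-22 + y\right) \left(280 + n\right)$ ($F{\left(y,n \right)} = \left(280 + n\right) \left(y - 22\right) = \left(280 + n\right) \left(-22 + y\right) = \left(-22 + y\right) \left(280 + n\right)$)
$M{\left(z \right)} = \frac{25}{3} + \frac{z^{2}}{3}$ ($M{\left(z \right)} = 5 + \frac{10 + z z}{3} = 5 + \frac{10 + z^{2}}{3} = 5 + \left(\frac{10}{3} + \frac{z^{2}}{3}\right) = \frac{25}{3} + \frac{z^{2}}{3}$)
$F{\left(-247,-1111 \right)} - M{\left(1381 \right)} = \left(-6160 - -24442 + 280 \left(-247\right) - -274417\right) - \left(\frac{25}{3} + \frac{1381^{2}}{3}\right) = \left(-6160 + 24442 - 69160 + 274417\right) - \left(\frac{25}{3} + \frac{1}{3} \cdot 1907161\right) = 223539 - \left(\frac{25}{3} + \frac{1907161}{3}\right) = 223539 - \frac{1907186}{3} = - \frac{1236569}{3}$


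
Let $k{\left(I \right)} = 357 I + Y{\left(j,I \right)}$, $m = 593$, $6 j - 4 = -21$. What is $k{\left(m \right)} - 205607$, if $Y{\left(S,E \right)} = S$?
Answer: $\frac{36547}{6} \approx 6091.2$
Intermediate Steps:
$j = - \frac{17}{6}$ ($j = \frac{2}{3} + \frac{1}{6} \left(-21\right) = \frac{2}{3} - \frac{7}{2} = - \frac{17}{6} \approx -2.8333$)
$k{\left(I \right)} = - \frac{17}{6} + 357 I$ ($k{\left(I \right)} = 357 I - \frac{17}{6} = - \frac{17}{6} + 357 I$)
$k{\left(m \right)} - 205607 = \left(- \frac{17}{6} + 357 \cdot 593\right) - 205607 = \left(- \frac{17}{6} + 211701\right) - 205607 = \frac{1270189}{6} - 205607 = \frac{36547}{6}$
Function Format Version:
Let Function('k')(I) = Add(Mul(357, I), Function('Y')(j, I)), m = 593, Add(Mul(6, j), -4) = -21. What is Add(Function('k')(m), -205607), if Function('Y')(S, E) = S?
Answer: Rational(36547, 6) ≈ 6091.2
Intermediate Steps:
j = Rational(-17, 6) (j = Add(Rational(2, 3), Mul(Rational(1, 6), -21)) = Add(Rational(2, 3), Rational(-7, 2)) = Rational(-17, 6) ≈ -2.8333)
Function('k')(I) = Add(Rational(-17, 6), Mul(357, I)) (Function('k')(I) = Add(Mul(357, I), Rational(-17, 6)) = Add(Rational(-17, 6), Mul(357, I)))
Add(Function('k')(m), -205607) = Add(Add(Rational(-17, 6), Mul(357, 593)), -205607) = Add(Add(Rational(-17, 6), 211701), -205607) = Add(Rational(1270189, 6), -205607) = Rational(36547, 6)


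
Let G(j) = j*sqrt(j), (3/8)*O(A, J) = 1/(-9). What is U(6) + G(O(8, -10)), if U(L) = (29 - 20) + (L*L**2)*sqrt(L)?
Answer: 9 + sqrt(6)*(216 - 16*I/243) ≈ 538.09 - 0.16128*I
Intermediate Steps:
O(A, J) = -8/27 (O(A, J) = (8/3)/(-9) = (8/3)*(-1/9) = -8/27)
U(L) = 9 + L**(7/2) (U(L) = 9 + L**3*sqrt(L) = 9 + L**(7/2))
G(j) = j**(3/2)
U(6) + G(O(8, -10)) = (9 + 6**(7/2)) + (-8/27)**(3/2) = (9 + 216*sqrt(6)) - 16*I*sqrt(6)/243 = 9 + 216*sqrt(6) - 16*I*sqrt(6)/243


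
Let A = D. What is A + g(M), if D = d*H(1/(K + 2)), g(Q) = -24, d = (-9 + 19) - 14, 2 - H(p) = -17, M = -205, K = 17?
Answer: -100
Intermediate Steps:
H(p) = 19 (H(p) = 2 - 1*(-17) = 2 + 17 = 19)
d = -4 (d = 10 - 14 = -4)
D = -76 (D = -4*19 = -76)
A = -76
A + g(M) = -76 - 24 = -100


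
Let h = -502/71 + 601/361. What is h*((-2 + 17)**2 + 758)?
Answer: -136195633/25631 ≈ -5313.7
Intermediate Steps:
h = -138551/25631 (h = -502*1/71 + 601*(1/361) = -502/71 + 601/361 = -138551/25631 ≈ -5.4056)
h*((-2 + 17)**2 + 758) = -138551*((-2 + 17)**2 + 758)/25631 = -138551*(15**2 + 758)/25631 = -138551*(225 + 758)/25631 = -138551/25631*983 = -136195633/25631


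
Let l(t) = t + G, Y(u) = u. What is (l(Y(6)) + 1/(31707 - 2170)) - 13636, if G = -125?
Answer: -406281434/29537 ≈ -13755.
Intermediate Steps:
l(t) = -125 + t (l(t) = t - 125 = -125 + t)
(l(Y(6)) + 1/(31707 - 2170)) - 13636 = ((-125 + 6) + 1/(31707 - 2170)) - 13636 = (-119 + 1/29537) - 13636 = -3514902/29537 - 13636 = -406281434/29537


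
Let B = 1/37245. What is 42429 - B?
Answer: 1580268104/37245 ≈ 42429.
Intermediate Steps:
B = 1/37245 ≈ 2.6849e-5
42429 - B = 42429 - 1*1/37245 = 42429 - 1/37245 = 1580268104/37245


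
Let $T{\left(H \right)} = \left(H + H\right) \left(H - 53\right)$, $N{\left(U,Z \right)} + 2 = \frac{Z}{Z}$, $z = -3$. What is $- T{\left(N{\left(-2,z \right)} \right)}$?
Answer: $-108$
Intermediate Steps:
$N{\left(U,Z \right)} = -1$ ($N{\left(U,Z \right)} = -2 + \frac{Z}{Z} = -2 + 1 = -1$)
$T{\left(H \right)} = 2 H \left(-53 + H\right)$
$- T{\left(N{\left(-2,z \right)} \right)} = - 2 \left(-1\right) \left(-53 - 1\right) = - 2 \left(-1\right) \left(-54\right) = \left(-1\right) 108 = -108$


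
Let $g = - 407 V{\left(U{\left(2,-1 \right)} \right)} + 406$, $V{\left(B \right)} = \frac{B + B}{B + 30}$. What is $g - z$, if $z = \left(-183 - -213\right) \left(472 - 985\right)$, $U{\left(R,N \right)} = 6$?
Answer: $\frac{46981}{3} \approx 15660.0$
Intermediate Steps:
$V{\left(B \right)} = \frac{2 B}{30 + B}$
$z = -15390$ ($z = \left(-183 + 213\right) \left(-513\right) = 30 \left(-513\right) = -15390$)
$g = \frac{811}{3}$ ($g = - 407 \cdot 2 \cdot 6 \frac{1}{30 + 6} + 406 = - 407 \cdot 2 \cdot 6 \cdot \frac{1}{36} + 406 = \left(-407\right) \frac{1}{3} + 406 = - \frac{407}{3} + 406 = \frac{811}{3} \approx 270.33$)
$g - z = \frac{811}{3} - -15390 = \frac{811}{3} + 15390 = \frac{46981}{3}$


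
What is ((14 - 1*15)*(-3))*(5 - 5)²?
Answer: 0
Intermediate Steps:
((14 - 1*15)*(-3))*(5 - 5)² = ((14 - 15)*(-3))*0² = -1*(-3)*0 = 3*0 = 0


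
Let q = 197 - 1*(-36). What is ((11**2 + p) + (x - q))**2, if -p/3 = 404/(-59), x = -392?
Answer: 813618576/3481 ≈ 2.3373e+5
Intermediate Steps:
p = 1212/59 (p = -1212/(-59) = -1212*(-1)/59 = -3*(-404/59) = 1212/59 ≈ 20.542)
q = 233 (q = 197 + 36 = 233)
((11**2 + p) + (x - q))**2 = ((11**2 + 1212/59) + (-392 - 1*233))**2 = ((121 + 1212/59) + (-392 - 233))**2 = (8351/59 - 625)**2 = (-28524/59)**2 = 813618576/3481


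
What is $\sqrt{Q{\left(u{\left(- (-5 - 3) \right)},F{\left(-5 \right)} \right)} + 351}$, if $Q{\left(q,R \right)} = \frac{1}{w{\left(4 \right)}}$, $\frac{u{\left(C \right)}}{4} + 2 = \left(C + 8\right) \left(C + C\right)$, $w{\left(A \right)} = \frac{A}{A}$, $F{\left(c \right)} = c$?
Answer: $4 \sqrt{22} \approx 18.762$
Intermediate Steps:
$w{\left(A \right)} = 1$
$u{\left(C \right)} = -8 + 8 C \left(8 + C\right)$ ($u{\left(C \right)} = -8 + 4 \left(C + 8\right) \left(C + C\right) = -8 + 4 \left(8 + C\right) 2 C = -8 + 4 \cdot 2 C \left(8 + C\right) = -8 + 8 C \left(8 + C\right)$)
$Q{\left(q,R \right)} = 1$ ($Q{\left(q,R \right)} = 1^{-1} = 1$)
$\sqrt{Q{\left(u{\left(- (-5 - 3) \right)},F{\left(-5 \right)} \right)} + 351} = \sqrt{1 + 351} = \sqrt{352} = 4 \sqrt{22}$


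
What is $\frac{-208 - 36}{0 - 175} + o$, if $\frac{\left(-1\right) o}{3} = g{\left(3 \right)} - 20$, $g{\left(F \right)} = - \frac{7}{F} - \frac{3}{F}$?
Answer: $\frac{12494}{175} \approx 71.394$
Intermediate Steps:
$g{\left(F \right)} = - \frac{10}{F}$
$o = 70$ ($o = - 3 \left(- \frac{10}{3} - 20\right) = \left(-3\right) \left(- \frac{70}{3}\right) = 70$)
$\frac{-208 - 36}{0 - 175} + o = \frac{-208 - 36}{0 - 175} + 70 = - \frac{244}{-175} + 70 = \left(-244\right) \left(- \frac{1}{175}\right) + 70 = \frac{244}{175} + 70 = \frac{12494}{175}$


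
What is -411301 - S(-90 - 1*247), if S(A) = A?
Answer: -410964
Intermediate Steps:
-411301 - S(-90 - 1*247) = -411301 - (-90 - 1*247) = -411301 - (-90 - 247) = -411301 - 1*(-337) = -411301 + 337 = -410964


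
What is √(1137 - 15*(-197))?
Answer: 2*√1023 ≈ 63.969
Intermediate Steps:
√(1137 - 15*(-197)) = √(1137 + 2955) = √4092 = 2*√1023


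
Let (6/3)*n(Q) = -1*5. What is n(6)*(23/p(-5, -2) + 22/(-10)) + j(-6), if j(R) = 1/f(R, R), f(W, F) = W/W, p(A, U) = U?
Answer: 141/4 ≈ 35.250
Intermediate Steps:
n(Q) = -5/2 (n(Q) = (-1*5)/2 = (½)*(-5) = -5/2)
f(W, F) = 1
j(R) = 1 (j(R) = 1/1 = 1)
n(6)*(23/p(-5, -2) + 22/(-10)) + j(-6) = -5*(23/(-2) + 22/(-10))/2 + 1 = -5*(23*(-½) + 22*(-⅒))/2 + 1 = -5*(-23/2 - 11/5)/2 + 1 = -5/2*(-137/10) + 1 = 137/4 + 1 = 141/4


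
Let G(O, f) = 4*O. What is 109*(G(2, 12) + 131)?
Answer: 15151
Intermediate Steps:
109*(G(2, 12) + 131) = 109*(4*2 + 131) = 109*(8 + 131) = 109*139 = 15151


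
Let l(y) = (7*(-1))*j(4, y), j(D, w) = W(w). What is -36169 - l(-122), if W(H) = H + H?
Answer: -37877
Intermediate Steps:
W(H) = 2*H
j(D, w) = 2*w
l(y) = -14*y (l(y) = (7*(-1))*(2*y) = -14*y)
-36169 - l(-122) = -36169 - (-14)*(-122) = -36169 - 1*1708 = -36169 - 1708 = -37877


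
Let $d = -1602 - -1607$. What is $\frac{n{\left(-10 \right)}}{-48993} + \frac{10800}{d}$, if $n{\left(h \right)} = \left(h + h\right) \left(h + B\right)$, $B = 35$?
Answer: $\frac{105825380}{48993} \approx 2160.0$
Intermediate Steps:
$n{\left(h \right)} = 2 h \left(35 + h\right)$ ($n{\left(h \right)} = \left(h + h\right) \left(h + 35\right) = 2 h \left(35 + h\right)$)
$d = 5$ ($d = -1602 + 1607 = 5$)
$\frac{n{\left(-10 \right)}}{-48993} + \frac{10800}{d} = \frac{2 \left(-10\right) \left(35 - 10\right)}{-48993} + \frac{10800}{5} = 2 \left(-10\right) 25 \left(- \frac{1}{48993}\right) + 10800 \cdot \frac{1}{5} = \left(-500\right) \left(- \frac{1}{48993}\right) + 2160 = \frac{500}{48993} + 2160 = \frac{105825380}{48993}$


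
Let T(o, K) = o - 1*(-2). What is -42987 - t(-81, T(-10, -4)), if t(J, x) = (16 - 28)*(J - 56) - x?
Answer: -44639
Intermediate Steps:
T(o, K) = 2 + o (T(o, K) = o + 2 = 2 + o)
t(J, x) = 672 - x - 12*J (t(J, x) = -12*(-56 + J) - x = (672 - 12*J) - x = 672 - x - 12*J)
-42987 - t(-81, T(-10, -4)) = -42987 - (672 - (2 - 10) - 12*(-81)) = -42987 - (672 - 1*(-8) + 972) = -42987 - (672 + 8 + 972) = -42987 - 1*1652 = -42987 - 1652 = -44639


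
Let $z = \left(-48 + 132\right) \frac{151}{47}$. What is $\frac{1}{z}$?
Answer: $\frac{47}{12684} \approx 0.0037055$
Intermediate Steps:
$z = \frac{12684}{47}$ ($z = 84 \cdot 151 \cdot \frac{1}{47} = 84 \cdot \frac{151}{47} = \frac{12684}{47} \approx 269.87$)
$\frac{1}{z} = \frac{1}{\frac{12684}{47}} = \frac{47}{12684}$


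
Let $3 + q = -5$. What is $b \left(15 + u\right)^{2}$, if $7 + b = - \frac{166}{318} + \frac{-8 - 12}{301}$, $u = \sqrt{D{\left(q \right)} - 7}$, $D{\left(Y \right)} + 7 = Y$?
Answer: $- \frac{10532104}{6837} - \frac{3631760 i \sqrt{22}}{15953} \approx -1540.5 - 1067.8 i$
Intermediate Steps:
$q = -8$ ($q = -3 - 5 = -8$)
$D{\left(Y \right)} = -7 + Y$
$u = i \sqrt{22}$ ($u = \sqrt{\left(-7 - 8\right) - 7} = \sqrt{-15 - 7} = \sqrt{-22} = i \sqrt{22} \approx 4.6904 i$)
$b = - \frac{363176}{47859}$ ($b = -7 - \left(\frac{83}{159} - \frac{-8 - 12}{301}\right) = -7 - \left(\frac{83}{159} - \left(-8 - 12\right) \frac{1}{301}\right) = -7 - \frac{28163}{47859} = - \frac{363176}{47859} \approx -7.5885$)
$b \left(15 + u\right)^{2} = - \frac{363176 \left(15 + i \sqrt{22}\right)^{2}}{47859}$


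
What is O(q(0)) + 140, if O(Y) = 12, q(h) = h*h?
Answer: 152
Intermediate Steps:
q(h) = h²
O(q(0)) + 140 = 12 + 140 = 152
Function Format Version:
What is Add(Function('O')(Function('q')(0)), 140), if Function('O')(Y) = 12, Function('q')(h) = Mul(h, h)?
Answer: 152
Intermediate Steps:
Function('q')(h) = Pow(h, 2)
Add(Function('O')(Function('q')(0)), 140) = Add(12, 140) = 152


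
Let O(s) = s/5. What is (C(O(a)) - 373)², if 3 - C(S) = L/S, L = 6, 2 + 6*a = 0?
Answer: 78400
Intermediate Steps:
a = -⅓ (a = -⅓ + (⅙)*0 = -⅓ + 0 = -⅓ ≈ -0.33333)
O(s) = s/5 (O(s) = s*(⅕) = s/5)
C(S) = 3 - 6/S
(C(O(a)) - 373)² = ((3 - 6/((⅕)*(-⅓))) - 373)² = ((3 - 6/(-1/15)) - 373)² = ((3 - 6*(-15)) - 373)² = ((3 + 90) - 373)² = (93 - 373)² = (-280)² = 78400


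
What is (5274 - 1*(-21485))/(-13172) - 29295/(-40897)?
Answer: -708489083/538695284 ≈ -1.3152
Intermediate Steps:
(5274 - 1*(-21485))/(-13172) - 29295/(-40897) = (5274 + 21485)*(-1/13172) - 29295*(-1/40897) = 26759*(-1/13172) + 29295/40897 = -26759/13172 + 29295/40897 = -708489083/538695284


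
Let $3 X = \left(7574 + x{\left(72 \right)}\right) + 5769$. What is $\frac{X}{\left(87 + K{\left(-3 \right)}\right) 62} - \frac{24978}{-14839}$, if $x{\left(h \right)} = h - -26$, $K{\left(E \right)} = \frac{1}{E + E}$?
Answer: $\frac{602870677}{239664689} \approx 2.5155$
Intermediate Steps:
$K{\left(E \right)} = \frac{1}{2 E}$
$x{\left(h \right)} = 26 + h$ ($x{\left(h \right)} = h + 26 = 26 + h$)
$X = \frac{13441}{3}$ ($X = \frac{\left(7574 + \left(26 + 72\right)\right) + 5769}{3} = \frac{\left(7574 + 98\right) + 5769}{3} = \frac{7672 + 5769}{3} = \frac{1}{3} \cdot 13441 = \frac{13441}{3} \approx 4480.3$)
$\frac{X}{\left(87 + K{\left(-3 \right)}\right) 62} - \frac{24978}{-14839} = \frac{13441}{3 \left(87 + \frac{1}{2 \left(-3\right)}\right) 62} - \frac{24978}{-14839} = \frac{13441}{3 \left(87 + \frac{1}{2} \left(- \frac{1}{3}\right)\right) 62} - - \frac{24978}{14839} = \frac{13441}{3 \left(87 - \frac{1}{6}\right) 62} + \frac{24978}{14839} = \frac{13441}{3 \cdot \frac{521}{6} \cdot 62} + \frac{24978}{14839} = \frac{13441}{3 \cdot \frac{16151}{3}} + \frac{24978}{14839} = \frac{13441}{3} \cdot \frac{3}{16151} + \frac{24978}{14839} = \frac{13441}{16151} + \frac{24978}{14839} = \frac{602870677}{239664689}$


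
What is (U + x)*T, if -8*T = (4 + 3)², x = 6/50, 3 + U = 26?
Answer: -14161/100 ≈ -141.61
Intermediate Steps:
U = 23 (U = -3 + 26 = 23)
x = 3/25 (x = 6*(1/50) = 3/25 ≈ 0.12000)
T = -49/8 (T = -(4 + 3)²/8 = -⅛*7² = -⅛*49 = -49/8 ≈ -6.1250)
(U + x)*T = (23 + 3/25)*(-49/8) = (578/25)*(-49/8) = -14161/100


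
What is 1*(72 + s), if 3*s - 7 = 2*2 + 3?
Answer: 230/3 ≈ 76.667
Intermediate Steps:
s = 14/3 (s = 7/3 + (2*2 + 3)/3 = 7/3 + (4 + 3)/3 = 7/3 + (⅓)*7 = 7/3 + 7/3 = 14/3 ≈ 4.6667)
1*(72 + s) = 1*(72 + 14/3) = 1*(230/3) = 230/3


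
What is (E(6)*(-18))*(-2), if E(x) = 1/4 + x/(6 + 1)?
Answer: 279/7 ≈ 39.857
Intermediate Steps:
E(x) = ¼ + x/7 (E(x) = 1*(¼) + x/7 = ¼ + x*(⅐) = ¼ + x/7)
(E(6)*(-18))*(-2) = ((¼ + (⅐)*6)*(-18))*(-2) = ((¼ + 6/7)*(-18))*(-2) = ((31/28)*(-18))*(-2) = -279/14*(-2) = 279/7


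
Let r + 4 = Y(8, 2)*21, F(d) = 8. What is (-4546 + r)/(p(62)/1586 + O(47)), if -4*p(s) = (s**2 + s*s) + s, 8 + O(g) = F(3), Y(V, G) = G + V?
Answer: 88816/25 ≈ 3552.6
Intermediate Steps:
O(g) = 0 (O(g) = -8 + 8 = 0)
p(s) = -s**2/2 - s/4 (p(s) = -((s**2 + s*s) + s)/4 = -((s**2 + s**2) + s)/4 = -(2*s**2 + s)/4 = -(s + 2*s**2)/4 = -s**2/2 - s/4)
r = 206 (r = -4 + (2 + 8)*21 = -4 + 10*21 = -4 + 210 = 206)
(-4546 + r)/(p(62)/1586 + O(47)) = (-4546 + 206)/(-1/4*62*(1 + 2*62)/1586 + 0) = -4340/(-1/4*62*(1 + 124)*(1/1586) + 0) = -4340/(-1/4*62*125*(1/1586) + 0) = -4340/(-3875/2*1/1586 + 0) = -4340/(-3875/3172 + 0) = -4340/(-3875/3172) = -4340*(-3172/3875) = 88816/25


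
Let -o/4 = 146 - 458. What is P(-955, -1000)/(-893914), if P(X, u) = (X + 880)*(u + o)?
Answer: 9300/446957 ≈ 0.020807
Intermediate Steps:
o = 1248 (o = -4*(146 - 458) = -4*(-312) = 1248)
P(X, u) = (880 + X)*(1248 + u) (P(X, u) = (X + 880)*(u + 1248) = (880 + X)*(1248 + u))
P(-955, -1000)/(-893914) = (1098240 + 880*(-1000) + 1248*(-955) - 955*(-1000))/(-893914) = (1098240 - 880000 - 1191840 + 955000)*(-1/893914) = -18600*(-1/893914) = 9300/446957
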